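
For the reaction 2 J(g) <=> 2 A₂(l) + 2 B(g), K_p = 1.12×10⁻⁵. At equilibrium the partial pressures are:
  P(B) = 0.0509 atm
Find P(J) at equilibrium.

P(J) = 15.2 atm

(A₂ is a pure liquid — omitted from K_p.)
At equilibrium, K_p = P(B)² / P(J)² = 1.12×10⁻⁵.
(0.0509)² / (P(J))² = 1.12×10⁻⁵
P(J)² = 231 ⇒ P(J) = 15.2 atm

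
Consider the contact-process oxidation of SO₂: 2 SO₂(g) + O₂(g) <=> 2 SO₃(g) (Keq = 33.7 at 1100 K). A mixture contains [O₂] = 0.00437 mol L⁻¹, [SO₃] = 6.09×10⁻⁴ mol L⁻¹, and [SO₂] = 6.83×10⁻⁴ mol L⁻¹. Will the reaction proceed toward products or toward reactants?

Q = [SO₃]² / ([SO₂]²·[O₂]) = (6.09×10⁻⁴)² / ((6.83×10⁻⁴)²·(0.00437)) = 182
Q = 182 > Keq = 33.7, so the reverse reaction proceeds.

to the left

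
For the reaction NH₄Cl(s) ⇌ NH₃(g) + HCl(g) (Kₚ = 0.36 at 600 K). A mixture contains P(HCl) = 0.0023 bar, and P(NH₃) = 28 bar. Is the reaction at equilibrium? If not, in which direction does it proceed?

in the forward direction

(NH₄Cl is a pure solid — omitted from Qₚ.)
Qₚ = P(NH₃)·P(HCl) = (28)·(0.0023) = 0.064
Qₚ = 0.064 < Kₚ = 0.36, so the forward reaction proceeds.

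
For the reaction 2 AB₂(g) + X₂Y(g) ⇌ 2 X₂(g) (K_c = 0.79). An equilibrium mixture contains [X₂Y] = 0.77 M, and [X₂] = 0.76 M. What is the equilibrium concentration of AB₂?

At equilibrium, K_c = [X₂]² / ([AB₂]²·[X₂Y]) = 0.79.
(0.76)² / (([AB₂])²·(0.77)) = 0.79
[AB₂]² = 0.950 ⇒ [AB₂] = 0.97 M

[AB₂] = 0.97 M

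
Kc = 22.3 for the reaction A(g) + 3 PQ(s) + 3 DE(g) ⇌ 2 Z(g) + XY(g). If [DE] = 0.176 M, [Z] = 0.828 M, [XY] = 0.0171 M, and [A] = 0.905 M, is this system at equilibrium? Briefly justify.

no; Q < K, reaction proceeds forward

(PQ is a pure solid — omitted from Qc.)
Qc = [Z]²·[XY] / ([A]·[DE]³) = (0.828)²·(0.0171) / ((0.905)·(0.176)³) = 2.38
Qc = 2.38 < Kc = 22.3: net forward reaction.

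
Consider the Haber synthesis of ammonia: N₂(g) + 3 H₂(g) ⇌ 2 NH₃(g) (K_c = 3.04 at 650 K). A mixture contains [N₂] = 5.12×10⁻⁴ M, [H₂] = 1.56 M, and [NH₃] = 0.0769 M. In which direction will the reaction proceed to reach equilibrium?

Q_c = [NH₃]² / ([N₂]·[H₂]³) = (0.0769)² / ((5.12×10⁻⁴)·(1.56)³) = 3.04
Q_c = 3.04 = K_c, so the system is already at equilibrium.

neither direction; the system is at equilibrium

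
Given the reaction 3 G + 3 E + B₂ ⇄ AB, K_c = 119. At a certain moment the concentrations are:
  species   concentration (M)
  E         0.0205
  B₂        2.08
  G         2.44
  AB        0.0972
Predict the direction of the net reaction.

to the left

Q_c = [AB] / ([G]³·[E]³·[B₂]) = (0.0972) / ((2.44)³·(0.0205)³·(2.08)) = 373
Q_c = 373 > K_c = 119, so the reverse reaction proceeds.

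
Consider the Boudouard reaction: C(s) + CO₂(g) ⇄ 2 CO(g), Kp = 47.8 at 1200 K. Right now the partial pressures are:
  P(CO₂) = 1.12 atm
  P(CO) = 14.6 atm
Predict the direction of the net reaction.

in the reverse direction

(C is a pure solid — omitted from Qp.)
Qp = P(CO)² / P(CO₂) = (14.6)² / (1.12) = 190
Qp = 190 > Kp = 47.8, so the reverse reaction proceeds.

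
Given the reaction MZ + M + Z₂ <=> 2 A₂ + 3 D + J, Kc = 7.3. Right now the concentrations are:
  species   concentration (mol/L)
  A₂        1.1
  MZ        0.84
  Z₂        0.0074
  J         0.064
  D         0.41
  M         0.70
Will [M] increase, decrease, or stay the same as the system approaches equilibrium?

decrease

Qc = [A₂]²·[D]³·[J] / ([MZ]·[M]·[Z₂]) = (1.1)²·(0.41)³·(0.064) / ((0.84)·(0.70)·(0.0074)) = 1.2
Qc = 1.2 < Kc = 7.3: net forward reaction.
M is a reactant, so it decreases.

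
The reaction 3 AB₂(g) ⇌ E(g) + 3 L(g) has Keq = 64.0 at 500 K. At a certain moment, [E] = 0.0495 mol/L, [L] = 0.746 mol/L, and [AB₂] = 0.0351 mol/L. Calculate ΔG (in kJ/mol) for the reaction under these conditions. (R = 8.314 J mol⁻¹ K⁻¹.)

Q = [E]·[L]³ / [AB₂]³ = (0.0495)·(0.746)³ / (0.0351)³ = 475
ΔG = RT ln(Q/Keq) = (8.314 J mol⁻¹ K⁻¹)(500 K) × ln(475/64.0)
   = (4.157 kJ/mol)(2.004) = 8.33 kJ/mol
ΔG > 0, so the forward reaction is non-spontaneous (proceeds in reverse).

ΔG = 8.33 kJ/mol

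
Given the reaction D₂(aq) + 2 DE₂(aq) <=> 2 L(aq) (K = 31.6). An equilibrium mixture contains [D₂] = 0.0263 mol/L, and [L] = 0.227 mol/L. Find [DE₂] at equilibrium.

At equilibrium, K = [L]² / ([D₂]·[DE₂]²) = 31.6.
(0.227)² / ((0.0263)·([DE₂])²) = 31.6
[DE₂]² = 0.0620 ⇒ [DE₂] = 0.249 mol/L

[DE₂] = 0.249 mol/L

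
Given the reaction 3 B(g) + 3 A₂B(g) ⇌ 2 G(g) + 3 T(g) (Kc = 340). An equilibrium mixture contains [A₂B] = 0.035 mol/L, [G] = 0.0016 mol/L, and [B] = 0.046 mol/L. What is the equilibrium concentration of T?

[T] = 0.82 mol/L

At equilibrium, Kc = [G]²·[T]³ / ([B]³·[A₂B]³) = 340.
(0.0016)²·([T])³ / ((0.046)³·(0.035)³) = 340
[T]³ = 0.554 ⇒ [T] = 0.82 mol/L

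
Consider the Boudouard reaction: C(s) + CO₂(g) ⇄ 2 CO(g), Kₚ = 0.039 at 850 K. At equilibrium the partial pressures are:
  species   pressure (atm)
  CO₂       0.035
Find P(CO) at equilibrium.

P(CO) = 0.037 atm

(C is a pure solid — omitted from Kₚ.)
At equilibrium, Kₚ = P(CO)² / P(CO₂) = 0.039.
(P(CO))² / (0.035) = 0.039
P(CO)² = 0.00136 ⇒ P(CO) = 0.037 atm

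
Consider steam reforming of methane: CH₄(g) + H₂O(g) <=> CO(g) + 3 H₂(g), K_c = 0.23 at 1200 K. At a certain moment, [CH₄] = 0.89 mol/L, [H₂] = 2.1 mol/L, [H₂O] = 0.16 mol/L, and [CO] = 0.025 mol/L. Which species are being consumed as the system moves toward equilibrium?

Q_c = [CO]·[H₂]³ / ([CH₄]·[H₂O]) = (0.025)·(2.1)³ / ((0.89)·(0.16)) = 1.6
Q_c = 1.6 > K_c = 0.23: net reverse reaction.

CO, H₂ (products)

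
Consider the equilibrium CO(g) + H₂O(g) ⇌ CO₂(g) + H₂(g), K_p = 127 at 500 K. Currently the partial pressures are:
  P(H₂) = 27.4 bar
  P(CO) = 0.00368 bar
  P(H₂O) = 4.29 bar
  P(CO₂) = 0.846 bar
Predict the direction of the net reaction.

to the left

Q_p = P(CO₂)·P(H₂) / (P(CO)·P(H₂O)) = (0.846)·(27.4) / ((0.00368)·(4.29)) = 1470
Q_p = 1470 > K_p = 127, so the reverse reaction proceeds.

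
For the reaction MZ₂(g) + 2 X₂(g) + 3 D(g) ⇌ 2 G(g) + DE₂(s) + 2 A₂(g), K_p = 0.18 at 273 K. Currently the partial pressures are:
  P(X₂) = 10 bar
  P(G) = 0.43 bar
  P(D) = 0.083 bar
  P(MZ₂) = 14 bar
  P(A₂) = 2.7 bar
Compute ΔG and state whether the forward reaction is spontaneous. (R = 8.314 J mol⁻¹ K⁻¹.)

ΔG = 5.07 kJ/mol; the forward reaction is non-spontaneous

(DE₂ is a pure solid — omitted from Q_p.)
Q_p = P(G)²·P(A₂)² / (P(MZ₂)·P(X₂)²·P(D)³) = (0.43)²·(2.7)² / ((14)·(10)²·(0.083)³) = 1.68
ΔG = RT ln(Q_p/K_p) = (8.314 J mol⁻¹ K⁻¹)(273 K) × ln(1.68/0.18)
   = (2.270 kJ/mol)(2.234) = 5.07 kJ/mol
ΔG > 0, so the forward reaction is non-spontaneous (proceeds in reverse).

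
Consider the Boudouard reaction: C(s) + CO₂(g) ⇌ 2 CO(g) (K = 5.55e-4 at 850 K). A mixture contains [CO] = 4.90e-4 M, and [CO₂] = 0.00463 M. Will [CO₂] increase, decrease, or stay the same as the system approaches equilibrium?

decrease

(C is a pure solid — omitted from Q.)
Q = [CO]² / [CO₂] = (4.90e-4)² / (0.00463) = 5.19e-5
Q = 5.19e-5 < K = 5.55e-4: net forward reaction.
CO₂ is a reactant, so it decreases.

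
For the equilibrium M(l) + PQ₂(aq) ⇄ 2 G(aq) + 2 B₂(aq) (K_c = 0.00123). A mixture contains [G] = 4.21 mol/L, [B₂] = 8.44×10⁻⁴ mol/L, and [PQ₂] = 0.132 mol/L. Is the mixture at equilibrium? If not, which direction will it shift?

no; Q < K, reaction proceeds forward

(M is a pure liquid — omitted from Q_c.)
Q_c = [G]²·[B₂]² / [PQ₂] = (4.21)²·(8.44×10⁻⁴)² / (0.132) = 9.56×10⁻⁵
Q_c = 9.56×10⁻⁵ < K_c = 0.00123: net forward reaction.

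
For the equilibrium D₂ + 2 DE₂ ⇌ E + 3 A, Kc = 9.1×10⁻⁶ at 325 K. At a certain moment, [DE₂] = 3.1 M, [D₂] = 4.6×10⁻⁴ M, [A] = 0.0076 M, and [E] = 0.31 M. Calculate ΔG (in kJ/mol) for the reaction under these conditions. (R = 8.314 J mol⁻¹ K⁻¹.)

ΔG = 3.29 kJ/mol

Qc = [E]·[A]³ / ([D₂]·[DE₂]²) = (0.31)·(0.0076)³ / ((4.6×10⁻⁴)·(3.1)²) = 3.08×10⁻⁵
ΔG = RT ln(Qc/Kc) = (8.314 J mol⁻¹ K⁻¹)(325 K) × ln(3.08×10⁻⁵/9.1×10⁻⁶)
   = (2.702 kJ/mol)(1.219) = 3.29 kJ/mol
ΔG > 0, so the forward reaction is non-spontaneous (proceeds in reverse).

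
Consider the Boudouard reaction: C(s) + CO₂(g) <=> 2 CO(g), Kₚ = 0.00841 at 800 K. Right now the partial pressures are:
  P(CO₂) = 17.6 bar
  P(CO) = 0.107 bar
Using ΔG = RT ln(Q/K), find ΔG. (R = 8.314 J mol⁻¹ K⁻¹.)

(C is a pure solid — omitted from Qₚ.)
Qₚ = P(CO)² / P(CO₂) = (0.107)² / (17.6) = 6.51e-4
ΔG = RT ln(Qₚ/Kₚ) = (8.314 J mol⁻¹ K⁻¹)(800 K) × ln(6.51e-4/0.00841)
   = (6.651 kJ/mol)(-2.559) = -17.0 kJ/mol
ΔG < 0, so the forward reaction is spontaneous (proceeds forward).

ΔG = -17.0 kJ/mol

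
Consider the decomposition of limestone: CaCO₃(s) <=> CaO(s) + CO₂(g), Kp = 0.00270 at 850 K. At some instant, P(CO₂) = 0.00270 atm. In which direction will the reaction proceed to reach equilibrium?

(CaCO₃, CaO are pure solids — omitted from Qp.)
Qp = P(CO₂) = 0.00270
Qp = 0.00270 = Kp, so the system is already at equilibrium.

no net change (already at equilibrium)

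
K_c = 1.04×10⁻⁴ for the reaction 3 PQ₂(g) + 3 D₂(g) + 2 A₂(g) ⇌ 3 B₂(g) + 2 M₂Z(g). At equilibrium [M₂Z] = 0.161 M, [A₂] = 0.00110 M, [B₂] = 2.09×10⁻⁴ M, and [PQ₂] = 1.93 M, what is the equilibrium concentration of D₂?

At equilibrium, K_c = [B₂]³·[M₂Z]² / ([PQ₂]³·[D₂]³·[A₂]²) = 1.04×10⁻⁴.
(2.09×10⁻⁴)³·(0.161)² / ((1.93)³·([D₂])³·(0.00110)²) = 1.04×10⁻⁴
[D₂]³ = 2.62×10⁻⁴ ⇒ [D₂] = 0.0640 M

[D₂] = 0.0640 M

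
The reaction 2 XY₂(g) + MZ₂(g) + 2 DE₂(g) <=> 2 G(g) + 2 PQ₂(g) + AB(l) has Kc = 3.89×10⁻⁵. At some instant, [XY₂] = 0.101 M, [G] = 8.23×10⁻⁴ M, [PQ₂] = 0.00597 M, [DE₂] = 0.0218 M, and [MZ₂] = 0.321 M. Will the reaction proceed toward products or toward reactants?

forward (toward products)

(AB is a pure liquid — omitted from Qc.)
Qc = [G]²·[PQ₂]² / ([XY₂]²·[MZ₂]·[DE₂]²) = (8.23×10⁻⁴)²·(0.00597)² / ((0.101)²·(0.321)·(0.0218)²) = 1.55×10⁻⁵
Qc = 1.55×10⁻⁵ < Kc = 3.89×10⁻⁵, so the forward reaction proceeds.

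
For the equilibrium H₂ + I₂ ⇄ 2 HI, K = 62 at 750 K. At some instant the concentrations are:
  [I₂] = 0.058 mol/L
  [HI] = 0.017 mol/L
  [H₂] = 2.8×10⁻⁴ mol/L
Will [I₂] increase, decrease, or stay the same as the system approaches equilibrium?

decrease

Q = [HI]² / ([H₂]·[I₂]) = (0.017)² / ((2.8×10⁻⁴)·(0.058)) = 18
Q = 18 < K = 62: net forward reaction.
I₂ is a reactant, so it decreases.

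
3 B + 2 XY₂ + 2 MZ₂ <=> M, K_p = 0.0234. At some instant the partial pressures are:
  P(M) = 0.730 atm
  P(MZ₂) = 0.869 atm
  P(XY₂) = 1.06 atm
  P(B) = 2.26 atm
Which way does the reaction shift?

to the left

Q_p = P(M) / (P(B)³·P(XY₂)²·P(MZ₂)²) = (0.730) / ((2.26)³·(1.06)²·(0.869)²) = 0.0745
Q_p = 0.0745 > K_p = 0.0234, so the reverse reaction proceeds.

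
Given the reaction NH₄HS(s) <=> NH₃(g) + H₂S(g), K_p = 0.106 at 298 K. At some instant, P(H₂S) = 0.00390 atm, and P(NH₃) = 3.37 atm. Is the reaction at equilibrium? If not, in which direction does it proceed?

(NH₄HS is a pure solid — omitted from Q_p.)
Q_p = P(NH₃)·P(H₂S) = (3.37)·(0.00390) = 0.0131
Q_p = 0.0131 < K_p = 0.106, so the forward reaction proceeds.

to the right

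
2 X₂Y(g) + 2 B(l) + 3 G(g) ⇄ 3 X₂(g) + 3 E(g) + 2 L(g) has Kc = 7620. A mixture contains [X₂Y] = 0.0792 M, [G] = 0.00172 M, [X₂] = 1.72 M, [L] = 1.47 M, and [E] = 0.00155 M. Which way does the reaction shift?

to the right

(B is a pure liquid — omitted from Qc.)
Qc = [X₂]³·[E]³·[L]² / ([X₂Y]²·[G]³) = (1.72)³·(0.00155)³·(1.47)² / ((0.0792)²·(0.00172)³) = 1280
Qc = 1280 < Kc = 7620, so the forward reaction proceeds.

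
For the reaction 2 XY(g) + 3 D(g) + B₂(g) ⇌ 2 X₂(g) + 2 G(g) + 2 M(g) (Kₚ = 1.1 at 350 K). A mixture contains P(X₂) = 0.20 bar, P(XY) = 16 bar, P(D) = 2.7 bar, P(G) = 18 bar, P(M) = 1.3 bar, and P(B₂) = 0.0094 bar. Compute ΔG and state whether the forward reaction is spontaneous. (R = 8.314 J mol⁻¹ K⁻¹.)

ΔG = -2.52 kJ/mol; the forward reaction is spontaneous

Qₚ = P(X₂)²·P(G)²·P(M)² / (P(XY)²·P(D)³·P(B₂)) = (0.20)²·(18)²·(1.3)² / ((16)²·(2.7)³·(0.0094)) = 0.462
ΔG = RT ln(Qₚ/Kₚ) = (8.314 J mol⁻¹ K⁻¹)(350 K) × ln(0.462/1.1)
   = (2.910 kJ/mol)(-0.8675) = -2.52 kJ/mol
ΔG < 0, so the forward reaction is spontaneous (proceeds forward).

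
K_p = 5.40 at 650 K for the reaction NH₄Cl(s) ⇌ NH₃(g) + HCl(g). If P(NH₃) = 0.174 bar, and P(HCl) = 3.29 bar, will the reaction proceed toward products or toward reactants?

(NH₄Cl is a pure solid — omitted from Q_p.)
Q_p = P(NH₃)·P(HCl) = (0.174)·(3.29) = 0.572
Q_p = 0.572 < K_p = 5.40, so the forward reaction proceeds.

in the forward direction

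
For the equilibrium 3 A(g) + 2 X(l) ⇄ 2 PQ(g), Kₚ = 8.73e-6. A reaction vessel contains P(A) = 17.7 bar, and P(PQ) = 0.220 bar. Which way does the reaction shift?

at equilibrium

(X is a pure liquid — omitted from Qₚ.)
Qₚ = P(PQ)² / P(A)³ = (0.220)² / (17.7)³ = 8.73e-6
Qₚ = 8.73e-6 = Kₚ, so the system is already at equilibrium.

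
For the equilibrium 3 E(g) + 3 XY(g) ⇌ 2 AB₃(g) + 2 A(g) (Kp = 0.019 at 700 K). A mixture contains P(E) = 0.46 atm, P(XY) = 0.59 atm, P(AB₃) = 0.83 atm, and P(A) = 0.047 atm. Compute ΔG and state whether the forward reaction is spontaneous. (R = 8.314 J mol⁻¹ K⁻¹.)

Qp = P(AB₃)²·P(A)² / (P(E)³·P(XY)³) = (0.83)²·(0.047)² / ((0.46)³·(0.59)³) = 0.0761
ΔG = RT ln(Qp/Kp) = (8.314 J mol⁻¹ K⁻¹)(700 K) × ln(0.0761/0.019)
   = (5.820 kJ/mol)(1.388) = 8.08 kJ/mol
ΔG > 0, so the forward reaction is non-spontaneous (proceeds in reverse).

ΔG = 8.08 kJ/mol; the forward reaction is non-spontaneous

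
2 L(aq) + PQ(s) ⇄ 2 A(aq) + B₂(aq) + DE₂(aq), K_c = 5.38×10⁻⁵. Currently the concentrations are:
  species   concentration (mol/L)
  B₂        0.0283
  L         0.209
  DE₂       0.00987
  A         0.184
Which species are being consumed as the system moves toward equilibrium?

A, B₂, DE₂ (products)

(PQ is a pure solid — omitted from Q_c.)
Q_c = [A]²·[B₂]·[DE₂] / [L]² = (0.184)²·(0.0283)·(0.00987) / (0.209)² = 2.16×10⁻⁴
Q_c = 2.16×10⁻⁴ > K_c = 5.38×10⁻⁵: net reverse reaction.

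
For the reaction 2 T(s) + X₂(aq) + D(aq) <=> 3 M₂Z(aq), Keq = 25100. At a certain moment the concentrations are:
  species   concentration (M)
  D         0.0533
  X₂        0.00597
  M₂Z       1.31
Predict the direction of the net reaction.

(T is a pure solid — omitted from Q.)
Q = [M₂Z]³ / ([X₂]·[D]) = (1.31)³ / ((0.00597)·(0.0533)) = 7070
Q = 7070 < Keq = 25100, so the forward reaction proceeds.

to the right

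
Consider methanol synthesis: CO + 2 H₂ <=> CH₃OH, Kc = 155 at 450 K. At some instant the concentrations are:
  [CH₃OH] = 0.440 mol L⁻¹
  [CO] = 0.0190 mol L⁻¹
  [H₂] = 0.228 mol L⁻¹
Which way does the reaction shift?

to the left

Qc = [CH₃OH] / ([CO]·[H₂]²) = (0.440) / ((0.0190)·(0.228)²) = 445
Qc = 445 > Kc = 155, so the reverse reaction proceeds.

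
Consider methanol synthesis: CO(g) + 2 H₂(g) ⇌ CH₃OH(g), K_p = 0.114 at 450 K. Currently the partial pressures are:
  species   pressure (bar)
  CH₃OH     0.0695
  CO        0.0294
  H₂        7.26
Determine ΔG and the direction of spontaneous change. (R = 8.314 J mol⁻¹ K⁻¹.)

Q_p = P(CH₃OH) / (P(CO)·P(H₂)²) = (0.0695) / ((0.0294)·(7.26)²) = 0.0449
ΔG = RT ln(Q_p/K_p) = (8.314 J mol⁻¹ K⁻¹)(450 K) × ln(0.0449/0.114)
   = (3.741 kJ/mol)(-0.9318) = -3.49 kJ/mol
ΔG < 0, so the forward reaction is spontaneous (proceeds forward).

ΔG = -3.49 kJ/mol; the forward reaction is spontaneous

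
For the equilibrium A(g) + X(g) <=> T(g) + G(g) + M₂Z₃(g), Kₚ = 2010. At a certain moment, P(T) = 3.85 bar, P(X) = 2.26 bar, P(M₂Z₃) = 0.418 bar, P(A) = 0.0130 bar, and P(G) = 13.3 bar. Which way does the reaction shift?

Qₚ = P(T)·P(G)·P(M₂Z₃) / (P(A)·P(X)) = (3.85)·(13.3)·(0.418) / ((0.0130)·(2.26)) = 729
Qₚ = 729 < Kₚ = 2010, so the forward reaction proceeds.

forward (toward products)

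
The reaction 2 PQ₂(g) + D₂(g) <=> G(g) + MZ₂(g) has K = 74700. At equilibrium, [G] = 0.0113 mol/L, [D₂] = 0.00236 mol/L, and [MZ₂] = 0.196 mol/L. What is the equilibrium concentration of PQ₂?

At equilibrium, K = [G]·[MZ₂] / ([PQ₂]²·[D₂]) = 74700.
(0.0113)·(0.196) / (([PQ₂])²·(0.00236)) = 74700
[PQ₂]² = 1.26e-5 ⇒ [PQ₂] = 0.00354 mol/L

[PQ₂] = 0.00354 mol/L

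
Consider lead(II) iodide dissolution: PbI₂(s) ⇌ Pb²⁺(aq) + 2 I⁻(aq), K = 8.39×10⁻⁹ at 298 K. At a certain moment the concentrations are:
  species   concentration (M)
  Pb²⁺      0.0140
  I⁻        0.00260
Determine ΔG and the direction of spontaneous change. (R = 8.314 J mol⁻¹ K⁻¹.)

ΔG = 6.00 kJ/mol; the forward reaction is non-spontaneous

(PbI₂ is a pure solid — omitted from Q.)
Q = [Pb²⁺]·[I⁻]² = (0.0140)·(0.00260)² = 9.46×10⁻⁸
ΔG = RT ln(Q/K) = (8.314 J mol⁻¹ K⁻¹)(298 K) × ln(9.46×10⁻⁸/8.39×10⁻⁹)
   = (2.478 kJ/mol)(2.423) = 6.00 kJ/mol
ΔG > 0, so the forward reaction is non-spontaneous (proceeds in reverse).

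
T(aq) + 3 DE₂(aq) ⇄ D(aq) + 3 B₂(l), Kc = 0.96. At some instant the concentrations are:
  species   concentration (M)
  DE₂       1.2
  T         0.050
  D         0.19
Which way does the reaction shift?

(B₂ is a pure liquid — omitted from Qc.)
Qc = [D] / ([T]·[DE₂]³) = (0.19) / ((0.050)·(1.2)³) = 2.2
Qc = 2.2 > Kc = 0.96, so the reverse reaction proceeds.

reverse (toward reactants)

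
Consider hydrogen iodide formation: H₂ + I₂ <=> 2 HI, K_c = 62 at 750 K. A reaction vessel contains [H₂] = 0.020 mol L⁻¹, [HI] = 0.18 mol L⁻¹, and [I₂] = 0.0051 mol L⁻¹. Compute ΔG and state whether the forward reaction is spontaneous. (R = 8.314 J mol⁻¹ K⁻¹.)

ΔG = 10.2 kJ/mol; the forward reaction is non-spontaneous

Q_c = [HI]² / ([H₂]·[I₂]) = (0.18)² / ((0.020)·(0.0051)) = 318
ΔG = RT ln(Q_c/K_c) = (8.314 J mol⁻¹ K⁻¹)(750 K) × ln(318/62)
   = (6.236 kJ/mol)(1.635) = 10.2 kJ/mol
ΔG > 0, so the forward reaction is non-spontaneous (proceeds in reverse).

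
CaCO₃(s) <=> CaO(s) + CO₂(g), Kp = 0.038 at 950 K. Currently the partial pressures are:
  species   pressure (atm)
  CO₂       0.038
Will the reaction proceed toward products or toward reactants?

(CaCO₃, CaO are pure solids — omitted from Qp.)
Qp = P(CO₂) = 0.038
Qp = 0.038 = Kp, so the system is already at equilibrium.

no net change (already at equilibrium)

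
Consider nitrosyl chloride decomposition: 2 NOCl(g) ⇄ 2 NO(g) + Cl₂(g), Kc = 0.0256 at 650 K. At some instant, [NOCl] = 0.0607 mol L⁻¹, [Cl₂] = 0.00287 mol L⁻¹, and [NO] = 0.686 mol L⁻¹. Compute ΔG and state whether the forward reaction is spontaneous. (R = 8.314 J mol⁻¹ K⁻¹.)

Qc = [NO]²·[Cl₂] / [NOCl]² = (0.686)²·(0.00287) / (0.0607)² = 0.367
ΔG = RT ln(Qc/Kc) = (8.314 J mol⁻¹ K⁻¹)(650 K) × ln(0.367/0.0256)
   = (5.404 kJ/mol)(2.663) = 14.4 kJ/mol
ΔG > 0, so the forward reaction is non-spontaneous (proceeds in reverse).

ΔG = 14.4 kJ/mol; the forward reaction is non-spontaneous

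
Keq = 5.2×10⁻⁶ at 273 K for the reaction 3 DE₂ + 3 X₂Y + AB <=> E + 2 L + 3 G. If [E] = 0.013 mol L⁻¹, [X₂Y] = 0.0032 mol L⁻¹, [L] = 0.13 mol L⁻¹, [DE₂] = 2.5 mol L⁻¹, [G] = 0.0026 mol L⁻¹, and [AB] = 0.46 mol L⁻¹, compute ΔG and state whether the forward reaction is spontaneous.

ΔG = 2.61 kJ/mol; the forward reaction is non-spontaneous

Q = [E]·[L]²·[G]³ / ([DE₂]³·[X₂Y]³·[AB]) = (0.013)·(0.13)²·(0.0026)³ / ((2.5)³·(0.0032)³·(0.46)) = 1.64×10⁻⁵
ΔG = RT ln(Q/Keq) = (8.314 J mol⁻¹ K⁻¹)(273 K) × ln(1.64×10⁻⁵/5.2×10⁻⁶)
   = (2.270 kJ/mol)(1.149) = 2.61 kJ/mol
ΔG > 0, so the forward reaction is non-spontaneous (proceeds in reverse).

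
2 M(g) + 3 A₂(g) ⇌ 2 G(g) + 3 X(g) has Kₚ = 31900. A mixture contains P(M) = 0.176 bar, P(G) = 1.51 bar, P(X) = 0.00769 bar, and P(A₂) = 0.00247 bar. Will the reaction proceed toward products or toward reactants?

Qₚ = P(G)²·P(X)³ / (P(M)²·P(A₂)³) = (1.51)²·(0.00769)³ / ((0.176)²·(0.00247)³) = 2220
Qₚ = 2220 < Kₚ = 31900, so the forward reaction proceeds.

to the right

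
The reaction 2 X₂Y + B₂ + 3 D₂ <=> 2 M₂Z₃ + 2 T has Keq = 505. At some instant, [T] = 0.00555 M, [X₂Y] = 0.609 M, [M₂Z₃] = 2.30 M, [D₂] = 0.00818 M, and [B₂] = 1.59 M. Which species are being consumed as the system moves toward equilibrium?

Q = [M₂Z₃]²·[T]² / ([X₂Y]²·[B₂]·[D₂]³) = (2.30)²·(0.00555)² / ((0.609)²·(1.59)·(0.00818)³) = 505
Q = 505 = Keq; the system is at equilibrium.

none (at equilibrium)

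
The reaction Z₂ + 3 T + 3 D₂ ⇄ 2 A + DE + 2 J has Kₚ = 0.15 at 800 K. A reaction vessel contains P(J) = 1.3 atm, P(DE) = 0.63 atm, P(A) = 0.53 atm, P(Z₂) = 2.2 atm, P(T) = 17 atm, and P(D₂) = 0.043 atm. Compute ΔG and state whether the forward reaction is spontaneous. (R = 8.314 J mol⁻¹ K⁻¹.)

Qₚ = P(A)²·P(DE)·P(J)² / (P(Z₂)·P(T)³·P(D₂)³) = (0.53)²·(0.63)·(1.3)² / ((2.2)·(17)³·(0.043)³) = 0.348
ΔG = RT ln(Qₚ/Kₚ) = (8.314 J mol⁻¹ K⁻¹)(800 K) × ln(0.348/0.15)
   = (6.651 kJ/mol)(0.8416) = 5.60 kJ/mol
ΔG > 0, so the forward reaction is non-spontaneous (proceeds in reverse).

ΔG = 5.60 kJ/mol; the forward reaction is non-spontaneous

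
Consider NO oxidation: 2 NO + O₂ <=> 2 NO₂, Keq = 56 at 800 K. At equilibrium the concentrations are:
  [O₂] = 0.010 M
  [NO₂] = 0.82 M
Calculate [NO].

[NO] = 1.1 M

At equilibrium, Keq = [NO₂]² / ([NO]²·[O₂]) = 56.
(0.82)² / (([NO])²·(0.010)) = 56
[NO]² = 1.20 ⇒ [NO] = 1.1 M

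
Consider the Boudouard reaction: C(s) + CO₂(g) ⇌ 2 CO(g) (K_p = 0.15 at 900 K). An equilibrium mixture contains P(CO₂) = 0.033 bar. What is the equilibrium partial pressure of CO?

P(CO) = 0.070 bar

(C is a pure solid — omitted from K_p.)
At equilibrium, K_p = P(CO)² / P(CO₂) = 0.15.
(P(CO))² / (0.033) = 0.15
P(CO)² = 0.00495 ⇒ P(CO) = 0.070 bar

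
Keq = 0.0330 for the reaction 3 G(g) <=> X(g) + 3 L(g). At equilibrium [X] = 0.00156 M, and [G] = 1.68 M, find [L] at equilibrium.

At equilibrium, Keq = [X]·[L]³ / [G]³ = 0.0330.
(0.00156)·([L])³ / (1.68)³ = 0.0330
[L]³ = 100 ⇒ [L] = 4.65 M

[L] = 4.65 M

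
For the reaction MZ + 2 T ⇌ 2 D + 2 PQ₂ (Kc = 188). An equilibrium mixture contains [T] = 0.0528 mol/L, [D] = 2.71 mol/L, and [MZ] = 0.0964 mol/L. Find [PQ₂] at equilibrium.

At equilibrium, Kc = [D]²·[PQ₂]² / ([MZ]·[T]²) = 188.
(2.71)²·([PQ₂])² / ((0.0964)·(0.0528)²) = 188
[PQ₂]² = 0.00688 ⇒ [PQ₂] = 0.0829 mol/L

[PQ₂] = 0.0829 mol/L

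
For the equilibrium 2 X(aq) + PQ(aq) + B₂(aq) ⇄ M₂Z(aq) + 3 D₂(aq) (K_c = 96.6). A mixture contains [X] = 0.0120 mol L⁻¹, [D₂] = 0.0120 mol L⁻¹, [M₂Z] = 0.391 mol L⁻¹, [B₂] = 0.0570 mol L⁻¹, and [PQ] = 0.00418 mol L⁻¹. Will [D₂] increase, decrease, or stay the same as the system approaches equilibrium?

Q_c = [M₂Z]·[D₂]³ / ([X]²·[PQ]·[B₂]) = (0.391)·(0.0120)³ / ((0.0120)²·(0.00418)·(0.0570)) = 19.7
Q_c = 19.7 < K_c = 96.6: net forward reaction.
D₂ is a product, so it increases.

increase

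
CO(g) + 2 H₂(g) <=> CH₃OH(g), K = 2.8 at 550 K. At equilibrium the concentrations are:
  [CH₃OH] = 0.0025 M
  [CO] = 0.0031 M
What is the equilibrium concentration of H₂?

At equilibrium, K = [CH₃OH] / ([CO]·[H₂]²) = 2.8.
(0.0025) / ((0.0031)·([H₂])²) = 2.8
[H₂]² = 0.288 ⇒ [H₂] = 0.54 M

[H₂] = 0.54 M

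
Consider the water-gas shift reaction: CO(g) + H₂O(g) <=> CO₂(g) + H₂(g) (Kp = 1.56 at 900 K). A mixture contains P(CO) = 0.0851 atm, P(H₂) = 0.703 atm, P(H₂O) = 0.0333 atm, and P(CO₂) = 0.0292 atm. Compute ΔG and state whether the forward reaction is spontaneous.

Qp = P(CO₂)·P(H₂) / (P(CO)·P(H₂O)) = (0.0292)·(0.703) / ((0.0851)·(0.0333)) = 7.24
ΔG = RT ln(Qp/Kp) = (8.314 J mol⁻¹ K⁻¹)(900 K) × ln(7.24/1.56)
   = (7.483 kJ/mol)(1.535) = 11.5 kJ/mol
ΔG > 0, so the forward reaction is non-spontaneous (proceeds in reverse).

ΔG = 11.5 kJ/mol; the forward reaction is non-spontaneous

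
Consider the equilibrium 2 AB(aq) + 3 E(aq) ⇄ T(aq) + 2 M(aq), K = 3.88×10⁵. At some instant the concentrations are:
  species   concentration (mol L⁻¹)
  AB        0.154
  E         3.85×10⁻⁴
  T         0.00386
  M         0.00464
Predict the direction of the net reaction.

Q = [T]·[M]² / ([AB]²·[E]³) = (0.00386)·(0.00464)² / ((0.154)²·(3.85×10⁻⁴)³) = 61400
Q = 61400 < K = 3.88×10⁵, so the forward reaction proceeds.

forward (toward products)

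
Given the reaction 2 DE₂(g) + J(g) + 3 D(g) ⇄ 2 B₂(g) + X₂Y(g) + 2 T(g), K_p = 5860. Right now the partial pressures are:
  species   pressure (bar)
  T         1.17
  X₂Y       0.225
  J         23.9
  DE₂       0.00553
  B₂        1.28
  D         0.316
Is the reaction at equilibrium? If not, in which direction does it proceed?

Q_p = P(B₂)²·P(X₂Y)·P(T)² / (P(DE₂)²·P(J)·P(D)³) = (1.28)²·(0.225)·(1.17)² / ((0.00553)²·(23.9)·(0.316)³) = 21900
Q_p = 21900 > K_p = 5860, so the reverse reaction proceeds.

to the left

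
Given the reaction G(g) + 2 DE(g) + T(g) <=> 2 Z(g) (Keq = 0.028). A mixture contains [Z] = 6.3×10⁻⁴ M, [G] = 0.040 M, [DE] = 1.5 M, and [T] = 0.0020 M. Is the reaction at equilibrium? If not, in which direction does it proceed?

toward products

Q = [Z]² / ([G]·[DE]²·[T]) = (6.3×10⁻⁴)² / ((0.040)·(1.5)²·(0.0020)) = 0.0022
Q = 0.0022 < Keq = 0.028, so the forward reaction proceeds.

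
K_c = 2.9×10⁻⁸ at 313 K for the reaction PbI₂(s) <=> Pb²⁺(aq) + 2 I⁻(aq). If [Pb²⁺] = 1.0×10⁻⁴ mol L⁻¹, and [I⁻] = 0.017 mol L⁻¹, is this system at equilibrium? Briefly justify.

yes, at equilibrium

(PbI₂ is a pure solid — omitted from Q_c.)
Q_c = [Pb²⁺]·[I⁻]² = (1.0×10⁻⁴)·(0.017)² = 2.9×10⁻⁸
Q_c = 2.9×10⁻⁸ = K_c; the system is at equilibrium.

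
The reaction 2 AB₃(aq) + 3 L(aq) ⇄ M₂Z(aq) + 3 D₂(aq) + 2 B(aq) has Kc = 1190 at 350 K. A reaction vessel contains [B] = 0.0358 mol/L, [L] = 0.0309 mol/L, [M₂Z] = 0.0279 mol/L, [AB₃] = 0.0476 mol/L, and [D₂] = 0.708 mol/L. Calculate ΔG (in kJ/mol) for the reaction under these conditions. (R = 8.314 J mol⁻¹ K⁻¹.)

Qc = [M₂Z]·[D₂]³·[B]² / ([AB₃]²·[L]³) = (0.0279)·(0.708)³·(0.0358)² / ((0.0476)²·(0.0309)³) = 190
ΔG = RT ln(Qc/Kc) = (8.314 J mol⁻¹ K⁻¹)(350 K) × ln(190/1190)
   = (2.910 kJ/mol)(-1.835) = -5.34 kJ/mol
ΔG < 0, so the forward reaction is spontaneous (proceeds forward).

ΔG = -5.34 kJ/mol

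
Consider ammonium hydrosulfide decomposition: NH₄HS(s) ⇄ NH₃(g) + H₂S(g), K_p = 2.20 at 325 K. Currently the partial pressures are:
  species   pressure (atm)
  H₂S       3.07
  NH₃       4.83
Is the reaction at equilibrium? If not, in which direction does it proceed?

(NH₄HS is a pure solid — omitted from Q_p.)
Q_p = P(NH₃)·P(H₂S) = (4.83)·(3.07) = 14.8
Q_p = 14.8 > K_p = 2.20, so the reverse reaction proceeds.

reverse (toward reactants)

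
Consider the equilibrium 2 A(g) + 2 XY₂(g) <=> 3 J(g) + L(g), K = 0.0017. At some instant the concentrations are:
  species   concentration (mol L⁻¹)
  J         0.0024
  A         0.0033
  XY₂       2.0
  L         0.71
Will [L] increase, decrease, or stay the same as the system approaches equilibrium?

Q = [J]³·[L] / ([A]²·[XY₂]²) = (0.0024)³·(0.71) / ((0.0033)²·(2.0)²) = 2.3×10⁻⁴
Q = 2.3×10⁻⁴ < K = 0.0017: net forward reaction.
L is a product, so it increases.

increase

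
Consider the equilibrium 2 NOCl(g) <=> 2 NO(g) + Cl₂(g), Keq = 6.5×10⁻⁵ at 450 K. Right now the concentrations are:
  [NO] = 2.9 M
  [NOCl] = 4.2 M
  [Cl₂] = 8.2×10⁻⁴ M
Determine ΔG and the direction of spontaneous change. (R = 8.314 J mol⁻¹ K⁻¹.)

Q = [NO]²·[Cl₂] / [NOCl]² = (2.9)²·(8.2×10⁻⁴) / (4.2)² = 3.91×10⁻⁴
ΔG = RT ln(Q/Keq) = (8.314 J mol⁻¹ K⁻¹)(450 K) × ln(3.91×10⁻⁴/6.5×10⁻⁵)
   = (3.741 kJ/mol)(1.794) = 6.71 kJ/mol
ΔG > 0, so the forward reaction is non-spontaneous (proceeds in reverse).

ΔG = 6.71 kJ/mol; the forward reaction is non-spontaneous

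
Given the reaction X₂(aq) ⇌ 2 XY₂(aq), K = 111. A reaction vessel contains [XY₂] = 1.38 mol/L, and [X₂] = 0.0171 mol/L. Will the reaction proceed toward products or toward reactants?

neither direction; the system is at equilibrium

Q = [XY₂]² / [X₂] = (1.38)² / (0.0171) = 111
Q = 111 = K, so the system is already at equilibrium.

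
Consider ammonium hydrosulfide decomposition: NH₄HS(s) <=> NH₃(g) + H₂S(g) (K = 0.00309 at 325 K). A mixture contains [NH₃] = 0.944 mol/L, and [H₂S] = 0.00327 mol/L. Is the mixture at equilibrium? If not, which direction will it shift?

yes, at equilibrium

(NH₄HS is a pure solid — omitted from Q.)
Q = [NH₃]·[H₂S] = (0.944)·(0.00327) = 0.00309
Q = 0.00309 = K; the system is at equilibrium.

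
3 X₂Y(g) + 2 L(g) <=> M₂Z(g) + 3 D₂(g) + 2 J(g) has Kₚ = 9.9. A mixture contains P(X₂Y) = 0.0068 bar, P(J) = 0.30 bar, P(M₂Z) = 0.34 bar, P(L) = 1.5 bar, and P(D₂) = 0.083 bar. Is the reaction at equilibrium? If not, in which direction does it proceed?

Qₚ = P(M₂Z)·P(D₂)³·P(J)² / (P(X₂Y)³·P(L)²) = (0.34)·(0.083)³·(0.30)² / ((0.0068)³·(1.5)²) = 25
Qₚ = 25 > Kₚ = 9.9, so the reverse reaction proceeds.

in the reverse direction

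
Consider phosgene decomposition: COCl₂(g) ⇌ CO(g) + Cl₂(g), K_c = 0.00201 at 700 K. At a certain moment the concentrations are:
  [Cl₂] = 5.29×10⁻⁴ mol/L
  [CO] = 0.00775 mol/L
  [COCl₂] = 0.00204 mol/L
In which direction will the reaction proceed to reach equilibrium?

at equilibrium

Q_c = [CO]·[Cl₂] / [COCl₂] = (0.00775)·(5.29×10⁻⁴) / (0.00204) = 0.00201
Q_c = 0.00201 = K_c, so the system is already at equilibrium.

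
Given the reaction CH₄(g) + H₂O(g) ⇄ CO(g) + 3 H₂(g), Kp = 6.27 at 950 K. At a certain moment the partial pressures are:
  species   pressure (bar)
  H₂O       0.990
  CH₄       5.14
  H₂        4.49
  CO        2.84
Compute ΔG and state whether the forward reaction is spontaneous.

Qp = P(CO)·P(H₂)³ / (P(CH₄)·P(H₂O)) = (2.84)·(4.49)³ / ((5.14)·(0.990)) = 50.5
ΔG = RT ln(Qp/Kp) = (8.314 J mol⁻¹ K⁻¹)(950 K) × ln(50.5/6.27)
   = (7.898 kJ/mol)(2.086) = 16.5 kJ/mol
ΔG > 0, so the forward reaction is non-spontaneous (proceeds in reverse).

ΔG = 16.5 kJ/mol; the forward reaction is non-spontaneous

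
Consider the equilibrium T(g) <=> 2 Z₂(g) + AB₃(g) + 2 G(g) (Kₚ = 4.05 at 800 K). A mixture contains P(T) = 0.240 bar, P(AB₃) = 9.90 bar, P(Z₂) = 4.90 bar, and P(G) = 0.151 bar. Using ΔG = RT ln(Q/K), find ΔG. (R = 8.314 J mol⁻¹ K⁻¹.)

Qₚ = P(Z₂)²·P(AB₃)·P(G)² / P(T) = (4.90)²·(9.90)·(0.151)² / (0.240) = 22.6
ΔG = RT ln(Qₚ/Kₚ) = (8.314 J mol⁻¹ K⁻¹)(800 K) × ln(22.6/4.05)
   = (6.651 kJ/mol)(1.719) = 11.4 kJ/mol
ΔG > 0, so the forward reaction is non-spontaneous (proceeds in reverse).

ΔG = 11.4 kJ/mol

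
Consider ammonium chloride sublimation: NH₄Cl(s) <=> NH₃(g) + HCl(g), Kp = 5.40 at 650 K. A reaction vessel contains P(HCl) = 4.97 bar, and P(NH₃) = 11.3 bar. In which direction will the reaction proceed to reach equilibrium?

(NH₄Cl is a pure solid — omitted from Qp.)
Qp = P(NH₃)·P(HCl) = (11.3)·(4.97) = 56.2
Qp = 56.2 > Kp = 5.40, so the reverse reaction proceeds.

toward reactants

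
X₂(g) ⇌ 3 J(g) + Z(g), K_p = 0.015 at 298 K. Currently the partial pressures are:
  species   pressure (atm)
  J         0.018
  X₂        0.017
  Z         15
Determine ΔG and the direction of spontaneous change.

Q_p = P(J)³·P(Z) / P(X₂) = (0.018)³·(15) / (0.017) = 0.00515
ΔG = RT ln(Q_p/K_p) = (8.314 J mol⁻¹ K⁻¹)(298 K) × ln(0.00515/0.015)
   = (2.478 kJ/mol)(-1.069) = -2.65 kJ/mol
ΔG < 0, so the forward reaction is spontaneous (proceeds forward).

ΔG = -2.65 kJ/mol; the forward reaction is spontaneous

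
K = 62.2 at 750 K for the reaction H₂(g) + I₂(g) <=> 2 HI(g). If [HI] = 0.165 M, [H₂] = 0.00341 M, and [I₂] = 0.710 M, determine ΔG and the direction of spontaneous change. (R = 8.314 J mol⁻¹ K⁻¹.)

Q = [HI]² / ([H₂]·[I₂]) = (0.165)² / ((0.00341)·(0.710)) = 11.2
ΔG = RT ln(Q/K) = (8.314 J mol⁻¹ K⁻¹)(750 K) × ln(11.2/62.2)
   = (6.236 kJ/mol)(-1.714) = -10.7 kJ/mol
ΔG < 0, so the forward reaction is spontaneous (proceeds forward).

ΔG = -10.7 kJ/mol; the forward reaction is spontaneous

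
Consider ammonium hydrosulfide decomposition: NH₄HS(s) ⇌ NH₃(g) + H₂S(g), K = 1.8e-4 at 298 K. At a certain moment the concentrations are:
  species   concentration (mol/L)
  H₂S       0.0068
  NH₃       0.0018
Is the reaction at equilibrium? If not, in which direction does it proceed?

(NH₄HS is a pure solid — omitted from Q.)
Q = [NH₃]·[H₂S] = (0.0018)·(0.0068) = 1.2e-5
Q = 1.2e-5 < K = 1.8e-4, so the forward reaction proceeds.

toward products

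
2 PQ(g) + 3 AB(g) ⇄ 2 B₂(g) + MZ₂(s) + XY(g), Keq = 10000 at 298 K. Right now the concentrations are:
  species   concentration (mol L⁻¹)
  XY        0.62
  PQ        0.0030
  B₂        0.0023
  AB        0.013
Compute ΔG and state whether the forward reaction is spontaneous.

ΔG = 6.96 kJ/mol; the forward reaction is non-spontaneous

(MZ₂ is a pure solid — omitted from Q.)
Q = [B₂]²·[XY] / ([PQ]²·[AB]³) = (0.0023)²·(0.62) / ((0.0030)²·(0.013)³) = 1.66×10⁵
ΔG = RT ln(Q/Keq) = (8.314 J mol⁻¹ K⁻¹)(298 K) × ln(1.66×10⁵/10000)
   = (2.478 kJ/mol)(2.809) = 6.96 kJ/mol
ΔG > 0, so the forward reaction is non-spontaneous (proceeds in reverse).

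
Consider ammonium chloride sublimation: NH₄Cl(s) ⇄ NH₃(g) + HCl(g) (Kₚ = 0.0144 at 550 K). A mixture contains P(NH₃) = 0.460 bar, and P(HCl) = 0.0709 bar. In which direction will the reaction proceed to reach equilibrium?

(NH₄Cl is a pure solid — omitted from Qₚ.)
Qₚ = P(NH₃)·P(HCl) = (0.460)·(0.0709) = 0.0326
Qₚ = 0.0326 > Kₚ = 0.0144, so the reverse reaction proceeds.

in the reverse direction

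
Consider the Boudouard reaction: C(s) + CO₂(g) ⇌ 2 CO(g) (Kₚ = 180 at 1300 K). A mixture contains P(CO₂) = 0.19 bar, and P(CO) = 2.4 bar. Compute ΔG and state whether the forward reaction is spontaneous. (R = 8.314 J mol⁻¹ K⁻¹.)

(C is a pure solid — omitted from Qₚ.)
Qₚ = P(CO)² / P(CO₂) = (2.4)² / (0.19) = 30.3
ΔG = RT ln(Qₚ/Kₚ) = (8.314 J mol⁻¹ K⁻¹)(1300 K) × ln(30.3/180)
   = (10.81 kJ/mol)(-1.782) = -19.3 kJ/mol
ΔG < 0, so the forward reaction is spontaneous (proceeds forward).

ΔG = -19.3 kJ/mol; the forward reaction is spontaneous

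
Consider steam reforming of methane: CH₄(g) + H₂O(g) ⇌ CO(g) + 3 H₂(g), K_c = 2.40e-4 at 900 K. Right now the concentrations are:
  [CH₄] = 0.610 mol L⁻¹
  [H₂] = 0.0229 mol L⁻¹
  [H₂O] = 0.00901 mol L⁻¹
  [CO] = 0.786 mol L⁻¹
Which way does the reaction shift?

reverse (toward reactants)

Q_c = [CO]·[H₂]³ / ([CH₄]·[H₂O]) = (0.786)·(0.0229)³ / ((0.610)·(0.00901)) = 0.00172
Q_c = 0.00172 > K_c = 2.40e-4, so the reverse reaction proceeds.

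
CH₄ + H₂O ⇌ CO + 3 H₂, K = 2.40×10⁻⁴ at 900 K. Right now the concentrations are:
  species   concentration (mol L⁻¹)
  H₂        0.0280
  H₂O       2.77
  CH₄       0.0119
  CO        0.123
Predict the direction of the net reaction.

Q = [CO]·[H₂]³ / ([CH₄]·[H₂O]) = (0.123)·(0.0280)³ / ((0.0119)·(2.77)) = 8.19×10⁻⁵
Q = 8.19×10⁻⁵ < K = 2.40×10⁻⁴, so the forward reaction proceeds.

toward products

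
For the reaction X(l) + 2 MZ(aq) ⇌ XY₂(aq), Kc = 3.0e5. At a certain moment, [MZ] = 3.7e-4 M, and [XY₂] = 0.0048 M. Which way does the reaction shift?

(X is a pure liquid — omitted from Qc.)
Qc = [XY₂] / [MZ]² = (0.0048) / (3.7e-4)² = 35000
Qc = 35000 < Kc = 3.0e5, so the forward reaction proceeds.

forward (toward products)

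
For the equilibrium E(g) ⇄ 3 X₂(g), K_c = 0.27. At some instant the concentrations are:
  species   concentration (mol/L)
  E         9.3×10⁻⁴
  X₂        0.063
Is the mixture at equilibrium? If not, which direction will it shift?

Q_c = [X₂]³ / [E] = (0.063)³ / (9.3×10⁻⁴) = 0.27
Q_c = 0.27 = K_c; the system is at equilibrium.

yes, at equilibrium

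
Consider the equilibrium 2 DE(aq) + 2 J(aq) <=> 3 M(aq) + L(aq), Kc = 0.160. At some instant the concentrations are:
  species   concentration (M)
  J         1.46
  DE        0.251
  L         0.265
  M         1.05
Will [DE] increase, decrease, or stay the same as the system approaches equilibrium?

Qc = [M]³·[L] / ([DE]²·[J]²) = (1.05)³·(0.265) / ((0.251)²·(1.46)²) = 2.28
Qc = 2.28 > Kc = 0.160: net reverse reaction.
DE is a reactant, so it increases.

increase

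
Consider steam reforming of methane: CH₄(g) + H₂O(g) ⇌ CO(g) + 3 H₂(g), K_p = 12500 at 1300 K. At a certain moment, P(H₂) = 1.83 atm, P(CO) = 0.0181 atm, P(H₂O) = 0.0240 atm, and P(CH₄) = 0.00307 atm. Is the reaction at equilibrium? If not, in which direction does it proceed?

Q_p = P(CO)·P(H₂)³ / (P(CH₄)·P(H₂O)) = (0.0181)·(1.83)³ / ((0.00307)·(0.0240)) = 1510
Q_p = 1510 < K_p = 12500, so the forward reaction proceeds.

in the forward direction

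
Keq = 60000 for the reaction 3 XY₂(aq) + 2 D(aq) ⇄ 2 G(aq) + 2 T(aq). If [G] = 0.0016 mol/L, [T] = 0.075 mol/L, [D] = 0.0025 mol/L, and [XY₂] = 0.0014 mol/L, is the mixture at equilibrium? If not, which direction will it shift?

Q = [G]²·[T]² / ([XY₂]³·[D]²) = (0.0016)²·(0.075)² / ((0.0014)³·(0.0025)²) = 8.4×10⁵
Q = 8.4×10⁵ > Keq = 60000: net reverse reaction.

no; Q > K, reaction proceeds in reverse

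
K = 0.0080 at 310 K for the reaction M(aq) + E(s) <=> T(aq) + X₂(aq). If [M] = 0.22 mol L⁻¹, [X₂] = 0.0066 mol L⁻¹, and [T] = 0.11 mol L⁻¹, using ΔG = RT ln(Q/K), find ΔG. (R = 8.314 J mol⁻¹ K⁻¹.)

ΔG = -2.28 kJ/mol

(E is a pure solid — omitted from Q.)
Q = [T]·[X₂] / [M] = (0.11)·(0.0066) / (0.22) = 0.00330
ΔG = RT ln(Q/K) = (8.314 J mol⁻¹ K⁻¹)(310 K) × ln(0.00330/0.0080)
   = (2.577 kJ/mol)(-0.8855) = -2.28 kJ/mol
ΔG < 0, so the forward reaction is spontaneous (proceeds forward).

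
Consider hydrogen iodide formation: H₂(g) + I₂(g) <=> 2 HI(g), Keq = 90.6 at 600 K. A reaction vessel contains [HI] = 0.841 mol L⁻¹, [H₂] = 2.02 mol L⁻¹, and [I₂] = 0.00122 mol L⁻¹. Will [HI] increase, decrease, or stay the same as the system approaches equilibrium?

Q = [HI]² / ([H₂]·[I₂]) = (0.841)² / ((2.02)·(0.00122)) = 287
Q = 287 > Keq = 90.6: net reverse reaction.
HI is a product, so it decreases.

decrease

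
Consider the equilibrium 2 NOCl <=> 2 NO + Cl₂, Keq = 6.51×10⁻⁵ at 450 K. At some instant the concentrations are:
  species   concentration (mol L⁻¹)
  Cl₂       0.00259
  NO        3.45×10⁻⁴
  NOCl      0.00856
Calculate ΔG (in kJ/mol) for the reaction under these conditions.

ΔG = -10.2 kJ/mol

Q = [NO]²·[Cl₂] / [NOCl]² = (3.45×10⁻⁴)²·(0.00259) / (0.00856)² = 4.21×10⁻⁶
ΔG = RT ln(Q/Keq) = (8.314 J mol⁻¹ K⁻¹)(450 K) × ln(4.21×10⁻⁶/6.51×10⁻⁵)
   = (3.741 kJ/mol)(-2.738) = -10.2 kJ/mol
ΔG < 0, so the forward reaction is spontaneous (proceeds forward).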